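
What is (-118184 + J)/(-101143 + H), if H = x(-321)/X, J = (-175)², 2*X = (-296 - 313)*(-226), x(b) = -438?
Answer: 2008515901/2320119423 ≈ 0.86569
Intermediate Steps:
X = 68817 (X = ((-296 - 313)*(-226))/2 = (-609*(-226))/2 = (½)*137634 = 68817)
J = 30625
H = -146/22939 (H = -438/68817 = -438*1/68817 = -146/22939 ≈ -0.0063647)
(-118184 + J)/(-101143 + H) = (-118184 + 30625)/(-101143 - 146/22939) = -87559/(-2320119423/22939) = -87559*(-22939/2320119423) = 2008515901/2320119423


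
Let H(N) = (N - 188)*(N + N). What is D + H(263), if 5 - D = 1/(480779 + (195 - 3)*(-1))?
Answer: 18961560084/480587 ≈ 39455.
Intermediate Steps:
D = 2402934/480587 (D = 5 - 1/(480779 + (195 - 3)*(-1)) = 5 - 1/(480779 + 192*(-1)) = 5 - 1/(480779 - 192) = 5 - 1/480587 = 2402934/480587 ≈ 5.0000)
H(N) = 2*N*(-188 + N) (H(N) = (-188 + N)*(2*N) = 2*N*(-188 + N))
D + H(263) = 2402934/480587 + 2*263*(-188 + 263) = 2402934/480587 + 2*263*75 = 2402934/480587 + 39450 = 18961560084/480587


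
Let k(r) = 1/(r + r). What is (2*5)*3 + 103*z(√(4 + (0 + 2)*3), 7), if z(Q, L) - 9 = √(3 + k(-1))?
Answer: 957 + 103*√10/2 ≈ 1119.9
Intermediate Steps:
k(r) = 1/(2*r)
z(Q, L) = 9 + √10/2 (z(Q, L) = 9 + √(3 + (½)/(-1)) = 9 + √(3 + (½)*(-1)) = 9 + √(3 - ½) = 9 + √(5/2) = 9 + √10/2)
(2*5)*3 + 103*z(√(4 + (0 + 2)*3), 7) = (2*5)*3 + 103*(9 + √10/2) = 10*3 + (927 + 103*√10/2) = 30 + (927 + 103*√10/2) = 957 + 103*√10/2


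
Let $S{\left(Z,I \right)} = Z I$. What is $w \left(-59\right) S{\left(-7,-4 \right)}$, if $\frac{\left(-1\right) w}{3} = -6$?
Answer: $-29736$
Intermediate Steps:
$S{\left(Z,I \right)} = I Z$
$w = 18$ ($w = \left(-3\right) \left(-6\right) = 18$)
$w \left(-59\right) S{\left(-7,-4 \right)} = 18 \left(-59\right) \left(\left(-4\right) \left(-7\right)\right) = \left(-1062\right) 28 = -29736$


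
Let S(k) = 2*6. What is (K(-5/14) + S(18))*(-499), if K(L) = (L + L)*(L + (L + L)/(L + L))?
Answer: -564369/98 ≈ -5758.9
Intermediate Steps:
K(L) = 2*L*(1 + L) (K(L) = (2*L)*(L + (2*L)/((2*L))) = (2*L)*(L + (2*L)*(1/(2*L))) = (2*L)*(L + 1) = (2*L)*(1 + L) = 2*L*(1 + L))
S(k) = 12
(K(-5/14) + S(18))*(-499) = (2*(-5/14)*(1 - 5/14) + 12)*(-499) = (2*(-5/14)*(9/14) + 12)*(-499) = (-45/98 + 12)*(-499) = (1131/98)*(-499) = -564369/98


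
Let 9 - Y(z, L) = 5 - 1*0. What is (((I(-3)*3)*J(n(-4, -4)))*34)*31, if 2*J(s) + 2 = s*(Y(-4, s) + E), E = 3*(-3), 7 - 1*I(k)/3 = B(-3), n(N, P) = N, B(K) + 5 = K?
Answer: 1280610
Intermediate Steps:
B(K) = -5 + K
I(k) = 45 (I(k) = 21 - 3*(-5 - 3) = 21 - 3*(-8) = 21 + 24 = 45)
Y(z, L) = 4 (Y(z, L) = 9 - (5 - 1*0) = 9 - (5 + 0) = 9 - 1*5 = 9 - 5 = 4)
E = -9
J(s) = -1 - 5*s/2 (J(s) = -1 + (s*(4 - 9))/2 = -1 + (s*(-5))/2 = -1 + (-5*s)/2 = -1 - 5*s/2)
(((I(-3)*3)*J(n(-4, -4)))*34)*31 = (((45*3)*(-1 - 5/2*(-4)))*34)*31 = ((135*(-1 + 10))*34)*31 = ((135*9)*34)*31 = (1215*34)*31 = 41310*31 = 1280610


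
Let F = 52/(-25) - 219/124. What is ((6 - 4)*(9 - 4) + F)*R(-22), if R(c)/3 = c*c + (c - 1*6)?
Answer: 6524334/775 ≈ 8418.5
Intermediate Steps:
F = -11923/3100 (F = 52*(-1/25) - 219*1/124 = -52/25 - 219/124 = -11923/3100 ≈ -3.8461)
R(c) = -18 + 3*c + 3*c² (R(c) = 3*(c*c + (c - 1*6)) = 3*(c² + (c - 6)) = 3*(c² + (-6 + c)) = 3*(-6 + c + c²) = -18 + 3*c + 3*c²)
((6 - 4)*(9 - 4) + F)*R(-22) = ((6 - 4)*(9 - 4) - 11923/3100)*(-18 + 3*(-22) + 3*(-22)²) = (2*5 - 11923/3100)*(-18 - 66 + 3*484) = (10 - 11923/3100)*(-18 - 66 + 1452) = (19077/3100)*1368 = 6524334/775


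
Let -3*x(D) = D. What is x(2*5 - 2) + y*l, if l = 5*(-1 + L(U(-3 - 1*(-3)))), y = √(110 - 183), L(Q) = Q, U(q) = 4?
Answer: -8/3 + 15*I*√73 ≈ -2.6667 + 128.16*I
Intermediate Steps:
x(D) = -D/3
y = I*√73 (y = √(-73) = I*√73 ≈ 8.544*I)
l = 15 (l = 5*(-1 + 4) = 5*3 = 15)
x(2*5 - 2) + y*l = -(2*5 - 2)/3 + (I*√73)*15 = -(10 - 2)/3 + 15*I*√73 = -⅓*8 + 15*I*√73 = -8/3 + 15*I*√73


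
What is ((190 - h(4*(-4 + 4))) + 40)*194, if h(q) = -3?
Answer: 45202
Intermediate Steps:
((190 - h(4*(-4 + 4))) + 40)*194 = ((190 - 1*(-3)) + 40)*194 = ((190 + 3) + 40)*194 = (193 + 40)*194 = 233*194 = 45202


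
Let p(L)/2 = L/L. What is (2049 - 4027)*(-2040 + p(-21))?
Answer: 4031164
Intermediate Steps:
p(L) = 2 (p(L) = 2*(L/L) = 2*1 = 2)
(2049 - 4027)*(-2040 + p(-21)) = (2049 - 4027)*(-2040 + 2) = -1978*(-2038) = 4031164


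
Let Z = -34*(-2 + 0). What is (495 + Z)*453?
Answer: 255039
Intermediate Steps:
Z = 68 (Z = -34*(-2) = -17*(-4) = 68)
(495 + Z)*453 = (495 + 68)*453 = 563*453 = 255039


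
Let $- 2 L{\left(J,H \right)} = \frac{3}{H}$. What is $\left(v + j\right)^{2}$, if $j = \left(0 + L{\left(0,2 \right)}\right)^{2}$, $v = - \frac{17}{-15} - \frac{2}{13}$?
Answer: $\frac{23145721}{9734400} \approx 2.3777$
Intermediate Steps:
$L{\left(J,H \right)} = - \frac{3}{2 H}$ ($L{\left(J,H \right)} = - \frac{3 \frac{1}{H}}{2} = - \frac{3}{2 H}$)
$v = \frac{191}{195}$ ($v = \left(-17\right) \left(- \frac{1}{15}\right) - \frac{2}{13} = \frac{17}{15} - \frac{2}{13} = \frac{191}{195} \approx 0.97949$)
$j = \frac{9}{16}$ ($j = \left(0 - \frac{3}{2 \cdot 2}\right)^{2} = \left(0 - \frac{3}{4}\right)^{2} = \left(- \frac{3}{4}\right)^{2} = \frac{9}{16} \approx 0.5625$)
$\left(v + j\right)^{2} = \left(\frac{191}{195} + \frac{9}{16}\right)^{2} = \left(\frac{4811}{3120}\right)^{2} = \frac{23145721}{9734400}$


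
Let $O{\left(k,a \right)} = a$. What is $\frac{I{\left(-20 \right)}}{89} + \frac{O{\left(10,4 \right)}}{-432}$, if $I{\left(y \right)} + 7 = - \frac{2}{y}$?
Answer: $- \frac{4171}{48060} \approx -0.086787$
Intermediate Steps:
$I{\left(y \right)} = -7 - \frac{2}{y}$
$\frac{I{\left(-20 \right)}}{89} + \frac{O{\left(10,4 \right)}}{-432} = \frac{-7 - \frac{2}{-20}}{89} + \frac{4}{-432} = \left(-7 - - \frac{1}{10}\right) \frac{1}{89} + 4 \left(- \frac{1}{432}\right) = \left(-7 + \frac{1}{10}\right) \frac{1}{89} - \frac{1}{108} = \left(- \frac{69}{10}\right) \frac{1}{89} - \frac{1}{108} = - \frac{69}{890} - \frac{1}{108} = - \frac{4171}{48060}$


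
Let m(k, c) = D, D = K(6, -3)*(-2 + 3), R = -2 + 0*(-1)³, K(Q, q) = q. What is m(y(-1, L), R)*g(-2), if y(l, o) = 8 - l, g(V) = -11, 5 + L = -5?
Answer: 33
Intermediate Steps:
L = -10 (L = -5 - 5 = -10)
R = -2 (R = -2 + 0*(-1) = -2 + 0 = -2)
D = -3 (D = -3*(-2 + 3) = -3*1 = -3)
m(k, c) = -3
m(y(-1, L), R)*g(-2) = -3*(-11) = 33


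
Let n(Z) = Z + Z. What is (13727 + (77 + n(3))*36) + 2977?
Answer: 19692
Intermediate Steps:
n(Z) = 2*Z
(13727 + (77 + n(3))*36) + 2977 = (13727 + (77 + 2*3)*36) + 2977 = (13727 + (77 + 6)*36) + 2977 = (13727 + 83*36) + 2977 = (13727 + 2988) + 2977 = 16715 + 2977 = 19692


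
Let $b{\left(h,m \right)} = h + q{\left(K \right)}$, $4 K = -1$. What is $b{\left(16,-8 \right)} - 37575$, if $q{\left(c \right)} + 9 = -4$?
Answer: $-37572$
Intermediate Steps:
$K = - \frac{1}{4}$ ($K = \frac{1}{4} \left(-1\right) = - \frac{1}{4} \approx -0.25$)
$q{\left(c \right)} = -13$ ($q{\left(c \right)} = -9 - 4 = -13$)
$b{\left(h,m \right)} = -13 + h$ ($b{\left(h,m \right)} = h - 13 = -13 + h$)
$b{\left(16,-8 \right)} - 37575 = \left(-13 + 16\right) - 37575 = 3 - 37575 = -37572$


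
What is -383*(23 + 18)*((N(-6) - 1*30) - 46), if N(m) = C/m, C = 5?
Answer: 7239083/6 ≈ 1.2065e+6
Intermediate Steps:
N(m) = 5/m
-383*(23 + 18)*((N(-6) - 1*30) - 46) = -383*(23 + 18)*((5/(-6) - 1*30) - 46) = -15703*((5*(-⅙) - 30) - 46) = -15703*((-⅚ - 30) - 46) = -15703*(-185/6 - 46) = -15703*(-461)/6 = -383*(-18901/6) = 7239083/6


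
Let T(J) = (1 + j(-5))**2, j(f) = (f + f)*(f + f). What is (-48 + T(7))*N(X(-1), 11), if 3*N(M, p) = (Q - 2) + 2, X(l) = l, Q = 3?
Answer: 10153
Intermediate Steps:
j(f) = 4*f**2 (j(f) = (2*f)*(2*f) = 4*f**2)
N(M, p) = 1 (N(M, p) = ((3 - 2) + 2)/3 = (1 + 2)/3 = (1/3)*3 = 1)
T(J) = 10201 (T(J) = (1 + 4*(-5)**2)**2 = (1 + 4*25)**2 = (1 + 100)**2 = 101**2 = 10201)
(-48 + T(7))*N(X(-1), 11) = (-48 + 10201)*1 = 10153*1 = 10153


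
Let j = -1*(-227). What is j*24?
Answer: 5448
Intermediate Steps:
j = 227
j*24 = 227*24 = 5448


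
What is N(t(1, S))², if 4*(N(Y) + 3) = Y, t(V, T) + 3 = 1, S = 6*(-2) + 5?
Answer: 49/4 ≈ 12.250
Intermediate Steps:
S = -7 (S = -12 + 5 = -7)
t(V, T) = -2 (t(V, T) = -3 + 1 = -2)
N(Y) = -3 + Y/4
N(t(1, S))² = (-3 + (¼)*(-2))² = (-3 - ½)² = (-7/2)² = 49/4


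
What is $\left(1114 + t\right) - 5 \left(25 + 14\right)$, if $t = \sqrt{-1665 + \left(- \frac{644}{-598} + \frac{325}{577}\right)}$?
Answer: $919 + \frac{3 i \sqrt{10398771318}}{7501} \approx 919.0 + 40.784 i$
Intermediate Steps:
$t = \frac{3 i \sqrt{10398771318}}{7501}$ ($t = \sqrt{-1665 + \left(\left(-644\right) \left(- \frac{1}{598}\right) + 325 \cdot \frac{1}{577}\right)} = \sqrt{-1665 + \left(\frac{14}{13} + \frac{325}{577}\right)} = \sqrt{-1665 + \frac{12303}{7501}} = \sqrt{- \frac{12476862}{7501}} = \frac{3 i \sqrt{10398771318}}{7501} \approx 40.784 i$)
$\left(1114 + t\right) - 5 \left(25 + 14\right) = \left(1114 + \frac{3 i \sqrt{10398771318}}{7501}\right) - 5 \left(25 + 14\right) = \left(1114 + \frac{3 i \sqrt{10398771318}}{7501}\right) - 195 = 919 + \frac{3 i \sqrt{10398771318}}{7501}$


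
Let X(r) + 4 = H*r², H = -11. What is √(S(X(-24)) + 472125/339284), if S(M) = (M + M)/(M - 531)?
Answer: √36346287866449145/105964562 ≈ 1.7992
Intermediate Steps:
X(r) = -4 - 11*r²
S(M) = 2*M/(-531 + M) (S(M) = (2*M)/(-531 + M) = 2*M/(-531 + M))
√(S(X(-24)) + 472125/339284) = √(2*(-4 - 11*(-24)²)/(-531 + (-4 - 11*(-24)²)) + 472125/339284) = √(2*(-4 - 11*576)/(-531 + (-4 - 11*576)) + 472125*(1/339284)) = √(2*(-4 - 6336)/(-531 + (-4 - 6336)) + 472125/339284) = √(2*(-6340)/(-531 - 6340) + 472125/339284) = √(2*(-6340)/(-6871) + 472125/339284) = √(2*(-6340)*(-1/6871) + 472125/339284) = √(12680/6871 + 472125/339284) = √(7546091995/2331220364) = √36346287866449145/105964562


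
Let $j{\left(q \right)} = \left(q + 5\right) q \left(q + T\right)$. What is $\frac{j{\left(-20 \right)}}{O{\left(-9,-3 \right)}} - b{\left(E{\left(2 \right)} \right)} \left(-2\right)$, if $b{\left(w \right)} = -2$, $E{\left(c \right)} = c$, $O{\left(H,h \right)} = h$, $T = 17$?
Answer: $296$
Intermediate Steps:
$j{\left(q \right)} = q \left(5 + q\right) \left(17 + q\right)$ ($j{\left(q \right)} = \left(q + 5\right) q \left(q + 17\right) = \left(5 + q\right) q \left(17 + q\right) = q \left(5 + q\right) \left(17 + q\right)$)
$\frac{j{\left(-20 \right)}}{O{\left(-9,-3 \right)}} - b{\left(E{\left(2 \right)} \right)} \left(-2\right) = \frac{\left(-20\right) \left(85 + \left(-20\right)^{2} + 22 \left(-20\right)\right)}{-3} - \left(-2\right) \left(-2\right) = - 20 \left(85 + 400 - 440\right) \left(- \frac{1}{3}\right) - 4 = \left(-20\right) 45 \left(- \frac{1}{3}\right) - 4 = \left(-900\right) \left(- \frac{1}{3}\right) - 4 = 300 - 4 = 296$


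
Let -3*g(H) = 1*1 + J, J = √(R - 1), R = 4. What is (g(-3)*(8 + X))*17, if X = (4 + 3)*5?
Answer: -731/3 - 731*√3/3 ≈ -665.71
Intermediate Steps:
J = √3 (J = √(4 - 1) = √3 ≈ 1.7320)
X = 35 (X = 7*5 = 35)
g(H) = -⅓ - √3/3 (g(H) = -(1*1 + √3)/3 = -(1 + √3)/3 = -⅓ - √3/3)
(g(-3)*(8 + X))*17 = ((-⅓ - √3/3)*(8 + 35))*17 = ((-⅓ - √3/3)*43)*17 = (-43/3 - 43*√3/3)*17 = -731/3 - 731*√3/3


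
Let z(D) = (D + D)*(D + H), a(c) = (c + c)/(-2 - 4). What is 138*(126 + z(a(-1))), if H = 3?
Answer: 53084/3 ≈ 17695.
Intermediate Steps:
a(c) = -c/3 (a(c) = (2*c)/(-6) = (2*c)*(-⅙) = -c/3)
z(D) = 2*D*(3 + D) (z(D) = (D + D)*(D + 3) = (2*D)*(3 + D) = 2*D*(3 + D))
138*(126 + z(a(-1))) = 138*(126 + 2*(-⅓*(-1))*(3 - ⅓*(-1))) = 138*(126 + 2*(⅓)*(3 + ⅓)) = 138*(126 + 2*(⅓)*(10/3)) = 138*(126 + 20/9) = 138*(1154/9) = 53084/3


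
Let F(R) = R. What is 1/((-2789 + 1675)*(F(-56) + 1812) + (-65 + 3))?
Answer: -1/1956246 ≈ -5.1118e-7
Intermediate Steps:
1/((-2789 + 1675)*(F(-56) + 1812) + (-65 + 3)) = 1/((-2789 + 1675)*(-56 + 1812) + (-65 + 3)) = 1/(-1114*1756 + (-5*13 + 3)) = 1/(-1956184 + (-65 + 3)) = 1/(-1956184 - 62) = 1/(-1956246) = -1/1956246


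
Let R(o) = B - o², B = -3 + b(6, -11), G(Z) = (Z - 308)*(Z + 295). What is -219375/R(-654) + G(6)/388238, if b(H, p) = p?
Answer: 4628819879/16606103974 ≈ 0.27874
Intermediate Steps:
G(Z) = (-308 + Z)*(295 + Z)
B = -14 (B = -3 - 11 = -14)
R(o) = -14 - o²
-219375/R(-654) + G(6)/388238 = -219375/(-14 - 1*(-654)²) + (-90860 + 6² - 13*6)/388238 = -219375/(-14 - 1*427716) + (-90860 + 36 - 78)*(1/388238) = -219375/(-14 - 427716) - 90902*1/388238 = -219375/(-427730) - 45451/194119 = -219375*(-1/427730) - 45451/194119 = 43875/85546 - 45451/194119 = 4628819879/16606103974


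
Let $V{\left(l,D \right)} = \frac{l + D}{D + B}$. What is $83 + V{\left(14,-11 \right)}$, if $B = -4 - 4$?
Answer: $\frac{1574}{19} \approx 82.842$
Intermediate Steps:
$B = -8$
$V{\left(l,D \right)} = \frac{D + l}{-8 + D}$ ($V{\left(l,D \right)} = \frac{l + D}{D - 8} = \frac{D + l}{-8 + D}$)
$83 + V{\left(14,-11 \right)} = 83 + \frac{-11 + 14}{-8 - 11} = 83 + \frac{1}{-19} \cdot 3 = 83 - \frac{3}{19} = \frac{1574}{19}$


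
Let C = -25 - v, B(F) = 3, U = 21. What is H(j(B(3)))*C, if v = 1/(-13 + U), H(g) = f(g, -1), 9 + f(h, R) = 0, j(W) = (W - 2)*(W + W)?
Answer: 1809/8 ≈ 226.13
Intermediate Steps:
j(W) = 2*W*(-2 + W) (j(W) = (-2 + W)*(2*W) = 2*W*(-2 + W))
f(h, R) = -9 (f(h, R) = -9 + 0 = -9)
H(g) = -9
v = 1/8 (v = 1/(-13 + 21) = 1/8 ≈ 0.12500)
C = -201/8 (C = -25 - 1*1/8 = -25 - 1/8 = -201/8 ≈ -25.125)
H(j(B(3)))*C = -9*(-201/8) = 1809/8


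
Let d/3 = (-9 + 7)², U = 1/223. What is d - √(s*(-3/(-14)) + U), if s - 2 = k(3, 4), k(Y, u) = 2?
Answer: 12 - √2099545/1561 ≈ 11.072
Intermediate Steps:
s = 4 (s = 2 + 2 = 4)
U = 1/223 ≈ 0.0044843
d = 12 (d = 3*(-9 + 7)² = 3*(-2)² = 3*4 = 12)
d - √(s*(-3/(-14)) + U) = 12 - √(4*(-3/(-14)) + 1/223) = 12 - √(4*(-3*(-1/14)) + 1/223) = 12 - √(4*(3/14) + 1/223) = 12 - √(6/7 + 1/223) = 12 - √(1345/1561) = 12 - √2099545/1561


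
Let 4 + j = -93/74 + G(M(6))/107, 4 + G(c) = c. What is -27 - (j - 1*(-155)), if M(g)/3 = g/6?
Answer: -1399379/7918 ≈ -176.73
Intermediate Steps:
M(g) = g/2 (M(g) = 3*(g/6) = g/2)
G(c) = -4 + c
j = -41697/7918 (j = -4 + (-93/74 + (-4 + (½)*6)/107) = -4 + (-93*1/74 + (-4 + 3)*(1/107)) = -4 + (-93/74 - 1*1/107) = -4 + (-93/74 - 1/107) = -4 - 10025/7918 = -41697/7918 ≈ -5.2661)
-27 - (j - 1*(-155)) = -27 - (-41697/7918 - 1*(-155)) = -27 - (-41697/7918 + 155) = -27 - 1*1185593/7918 = -27 - 1185593/7918 = -1399379/7918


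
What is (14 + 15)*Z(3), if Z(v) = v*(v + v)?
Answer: 522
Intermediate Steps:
Z(v) = 2*v**2 (Z(v) = v*(2*v) = 2*v**2)
(14 + 15)*Z(3) = (14 + 15)*(2*3**2) = 29*(2*9) = 29*18 = 522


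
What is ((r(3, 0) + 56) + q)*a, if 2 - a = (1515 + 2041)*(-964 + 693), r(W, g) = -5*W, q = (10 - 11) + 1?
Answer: 39510798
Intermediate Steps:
q = 0 (q = -1 + 1 = 0)
a = 963678 (a = 2 - (1515 + 2041)*(-964 + 693) = 2 - 3556*(-271) = 2 - 1*(-963676) = 2 + 963676 = 963678)
((r(3, 0) + 56) + q)*a = ((-5*3 + 56) + 0)*963678 = ((-15 + 56) + 0)*963678 = (41 + 0)*963678 = 41*963678 = 39510798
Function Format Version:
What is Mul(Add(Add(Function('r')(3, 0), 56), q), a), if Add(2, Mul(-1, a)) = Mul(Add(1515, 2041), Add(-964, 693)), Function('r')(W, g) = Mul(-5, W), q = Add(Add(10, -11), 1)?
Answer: 39510798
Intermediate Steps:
q = 0 (q = Add(-1, 1) = 0)
a = 963678 (a = Add(2, Mul(-1, Mul(Add(1515, 2041), Add(-964, 693)))) = Add(2, Mul(-1, Mul(3556, -271))) = Add(2, Mul(-1, -963676)) = Add(2, 963676) = 963678)
Mul(Add(Add(Function('r')(3, 0), 56), q), a) = Mul(Add(Add(Mul(-5, 3), 56), 0), 963678) = Mul(Add(Add(-15, 56), 0), 963678) = Mul(Add(41, 0), 963678) = Mul(41, 963678) = 39510798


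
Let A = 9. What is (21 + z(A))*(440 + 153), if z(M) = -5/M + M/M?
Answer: 114449/9 ≈ 12717.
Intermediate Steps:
z(M) = 1 - 5/M (z(M) = -5/M + 1 = 1 - 5/M)
(21 + z(A))*(440 + 153) = (21 + (-5 + 9)/9)*(440 + 153) = (21 + (⅑)*4)*593 = (21 + 4/9)*593 = (193/9)*593 = 114449/9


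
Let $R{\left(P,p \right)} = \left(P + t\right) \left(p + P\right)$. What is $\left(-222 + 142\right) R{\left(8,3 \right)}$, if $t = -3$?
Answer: $-4400$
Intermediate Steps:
$R{\left(P,p \right)} = \left(-3 + P\right) \left(P + p\right)$ ($R{\left(P,p \right)} = \left(P - 3\right) \left(p + P\right) = \left(-3 + P\right) \left(P + p\right)$)
$\left(-222 + 142\right) R{\left(8,3 \right)} = \left(-222 + 142\right) \left(8^{2} - 24 - 9 + 8 \cdot 3\right) = - 80 \left(64 - 24 - 9 + 24\right) = \left(-80\right) 55 = -4400$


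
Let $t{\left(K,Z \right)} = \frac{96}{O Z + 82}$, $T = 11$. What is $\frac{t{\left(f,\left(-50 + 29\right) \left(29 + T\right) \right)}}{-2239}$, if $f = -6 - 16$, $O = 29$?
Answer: $\frac{48}{27179221} \approx 1.7661 \cdot 10^{-6}$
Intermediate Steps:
$f = -22$
$t{\left(K,Z \right)} = \frac{96}{82 + 29 Z}$ ($t{\left(K,Z \right)} = \frac{96}{29 Z + 82} = \frac{96}{82 + 29 Z}$)
$\frac{t{\left(f,\left(-50 + 29\right) \left(29 + T\right) \right)}}{-2239} = \frac{96 \frac{1}{82 + 29 \left(-50 + 29\right) \left(29 + 11\right)}}{-2239} = \frac{96}{82 + 29 \left(\left(-21\right) 40\right)} \left(- \frac{1}{2239}\right) = \frac{96}{82 + 29 \left(-840\right)} \left(- \frac{1}{2239}\right) = \frac{96}{82 - 24360} \left(- \frac{1}{2239}\right) = \frac{96}{-24278} \left(- \frac{1}{2239}\right) = 96 \left(- \frac{1}{24278}\right) \left(- \frac{1}{2239}\right) = \left(- \frac{48}{12139}\right) \left(- \frac{1}{2239}\right) = \frac{48}{27179221}$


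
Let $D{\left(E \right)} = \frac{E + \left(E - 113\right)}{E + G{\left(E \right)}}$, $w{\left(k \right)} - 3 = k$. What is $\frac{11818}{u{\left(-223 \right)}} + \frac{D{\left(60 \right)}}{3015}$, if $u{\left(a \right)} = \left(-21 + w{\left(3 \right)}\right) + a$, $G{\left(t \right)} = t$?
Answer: $- \frac{2137875367}{43054200} \approx -49.655$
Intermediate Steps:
$w{\left(k \right)} = 3 + k$
$D{\left(E \right)} = \frac{-113 + 2 E}{2 E}$ ($D{\left(E \right)} = \frac{E + \left(E - 113\right)}{E + E} = \frac{E + \left(E - 113\right)}{2 E} = \left(E + \left(-113 + E\right)\right) \frac{1}{2 E} = \left(-113 + 2 E\right) \frac{1}{2 E} = \frac{-113 + 2 E}{2 E}$)
$u{\left(a \right)} = -15 + a$ ($u{\left(a \right)} = \left(-21 + \left(3 + 3\right)\right) + a = \left(-21 + 6\right) + a = -15 + a$)
$\frac{11818}{u{\left(-223 \right)}} + \frac{D{\left(60 \right)}}{3015} = \frac{11818}{-15 - 223} + \frac{\frac{1}{60} \left(- \frac{113}{2} + 60\right)}{3015} = \frac{11818}{-238} + \frac{1}{60} \cdot \frac{7}{2} \cdot \frac{1}{3015} = 11818 \left(- \frac{1}{238}\right) + \frac{7}{120} \cdot \frac{1}{3015} = - \frac{5909}{119} + \frac{7}{361800} = - \frac{2137875367}{43054200}$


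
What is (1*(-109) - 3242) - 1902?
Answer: -5253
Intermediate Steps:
(1*(-109) - 3242) - 1902 = (-109 - 3242) - 1902 = -3351 - 1902 = -5253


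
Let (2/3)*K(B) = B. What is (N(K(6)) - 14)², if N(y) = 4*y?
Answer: 484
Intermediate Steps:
K(B) = 3*B/2
(N(K(6)) - 14)² = (4*((3/2)*6) - 14)² = (4*9 - 14)² = (36 - 14)² = 22² = 484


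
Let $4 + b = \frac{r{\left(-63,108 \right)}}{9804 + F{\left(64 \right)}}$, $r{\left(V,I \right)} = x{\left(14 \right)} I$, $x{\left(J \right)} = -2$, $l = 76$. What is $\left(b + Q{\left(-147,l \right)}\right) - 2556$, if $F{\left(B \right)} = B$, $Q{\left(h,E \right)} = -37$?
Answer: $- \frac{6406853}{2467} \approx -2597.0$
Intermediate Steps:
$r{\left(V,I \right)} = - 2 I$
$b = - \frac{9922}{2467}$ ($b = -4 + \frac{\left(-2\right) 108}{9804 + 64} = -4 - \frac{216}{9868} = -4 - \frac{54}{2467} = - \frac{9922}{2467} \approx -4.0219$)
$\left(b + Q{\left(-147,l \right)}\right) - 2556 = \left(- \frac{9922}{2467} - 37\right) - 2556 = - \frac{101201}{2467} - 2556 = - \frac{6406853}{2467}$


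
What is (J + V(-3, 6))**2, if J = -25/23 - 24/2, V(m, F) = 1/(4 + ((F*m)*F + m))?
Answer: 1038772900/6056521 ≈ 171.51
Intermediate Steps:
V(m, F) = 1/(4 + m + m*F**2) (V(m, F) = 1/(4 + (m*F**2 + m)) = 1/(4 + (m + m*F**2)) = 1/(4 + m + m*F**2))
J = -301/23 (J = -25*1/23 - 24*1/2 = -25/23 - 12 = -301/23 ≈ -13.087)
(J + V(-3, 6))**2 = (-301/23 + 1/(4 - 3 - 3*6**2))**2 = (-301/23 + 1/(4 - 3 - 3*36))**2 = (-301/23 + 1/(4 - 3 - 108))**2 = (-301/23 + 1/(-107))**2 = (-301/23 - 1/107)**2 = (-32230/2461)**2 = 1038772900/6056521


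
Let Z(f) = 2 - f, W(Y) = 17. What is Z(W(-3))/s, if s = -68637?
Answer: 5/22879 ≈ 0.00021854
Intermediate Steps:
Z(W(-3))/s = (2 - 1*17)/(-68637) = (2 - 17)*(-1/68637) = -15*(-1/68637) = 5/22879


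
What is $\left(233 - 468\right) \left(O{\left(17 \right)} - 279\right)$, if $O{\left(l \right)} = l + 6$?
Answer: $60160$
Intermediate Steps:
$O{\left(l \right)} = 6 + l$
$\left(233 - 468\right) \left(O{\left(17 \right)} - 279\right) = \left(233 - 468\right) \left(\left(6 + 17\right) - 279\right) = - 235 \left(23 - 279\right) = \left(-235\right) \left(-256\right) = 60160$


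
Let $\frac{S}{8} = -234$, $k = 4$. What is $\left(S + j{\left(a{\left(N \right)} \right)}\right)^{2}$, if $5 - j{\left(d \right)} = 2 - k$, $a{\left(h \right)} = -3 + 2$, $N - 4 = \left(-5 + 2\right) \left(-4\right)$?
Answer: $3478225$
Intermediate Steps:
$N = 16$ ($N = 4 + \left(-5 + 2\right) \left(-4\right) = 4 - -12 = 4 + 12 = 16$)
$S = -1872$ ($S = 8 \left(-234\right) = -1872$)
$a{\left(h \right)} = -1$
$j{\left(d \right)} = 7$ ($j{\left(d \right)} = 5 - \left(2 - 4\right) = 5 - -2 = 5 + 2 = 7$)
$\left(S + j{\left(a{\left(N \right)} \right)}\right)^{2} = \left(-1872 + 7\right)^{2} = \left(-1865\right)^{2} = 3478225$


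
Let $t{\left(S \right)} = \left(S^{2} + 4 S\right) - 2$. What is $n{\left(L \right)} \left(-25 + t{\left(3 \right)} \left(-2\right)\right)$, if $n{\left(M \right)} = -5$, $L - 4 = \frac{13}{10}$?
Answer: $315$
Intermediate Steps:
$t{\left(S \right)} = -2 + S^{2} + 4 S$
$L = \frac{53}{10}$ ($L = 4 + \frac{13}{10} = \frac{53}{10} \approx 5.3$)
$n{\left(L \right)} \left(-25 + t{\left(3 \right)} \left(-2\right)\right) = - 5 \left(-25 + \left(-2 + 3^{2} + 4 \cdot 3\right) \left(-2\right)\right) = - 5 \left(-25 + \left(-2 + 9 + 12\right) \left(-2\right)\right) = - 5 \left(-25 + 19 \left(-2\right)\right) = - 5 \left(-25 - 38\right) = \left(-5\right) \left(-63\right) = 315$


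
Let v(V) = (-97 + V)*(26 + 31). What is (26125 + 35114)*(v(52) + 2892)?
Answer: 20025153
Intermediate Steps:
v(V) = -5529 + 57*V (v(V) = (-97 + V)*57 = -5529 + 57*V)
(26125 + 35114)*(v(52) + 2892) = (26125 + 35114)*((-5529 + 57*52) + 2892) = 61239*((-5529 + 2964) + 2892) = 61239*(-2565 + 2892) = 61239*327 = 20025153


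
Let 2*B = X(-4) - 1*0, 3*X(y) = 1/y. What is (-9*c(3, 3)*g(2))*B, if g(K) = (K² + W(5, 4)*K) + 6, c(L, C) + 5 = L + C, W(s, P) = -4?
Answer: ¾ ≈ 0.75000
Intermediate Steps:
X(y) = 1/(3*y) (X(y) = (1/y)/3 = 1/(3*y))
B = -1/24 (B = ((⅓)/(-4) - 1*0)/2 = ((⅓)*(-¼) + 0)/2 = (-1/12 + 0)/2 = (½)*(-1/12) = -1/24 ≈ -0.041667)
c(L, C) = -5 + C + L (c(L, C) = -5 + (L + C) = -5 + (C + L) = -5 + C + L)
g(K) = 6 + K² - 4*K (g(K) = (K² - 4*K) + 6 = 6 + K² - 4*K)
(-9*c(3, 3)*g(2))*B = -9*(-5 + 3 + 3)*(6 + 2² - 4*2)*(-1/24) = -9*(6 + 4 - 8)*(-1/24) = -9*2*(-1/24) = -18*(-1/24) = ¾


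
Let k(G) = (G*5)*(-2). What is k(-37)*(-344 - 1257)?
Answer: -592370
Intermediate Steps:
k(G) = -10*G (k(G) = (5*G)*(-2) = -10*G)
k(-37)*(-344 - 1257) = (-10*(-37))*(-344 - 1257) = 370*(-1601) = -592370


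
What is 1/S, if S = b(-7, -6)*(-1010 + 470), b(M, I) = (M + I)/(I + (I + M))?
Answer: -19/7020 ≈ -0.0027066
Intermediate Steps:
b(M, I) = (I + M)/(M + 2*I)
S = -7020/19 (S = ((-6 - 7)/(-7 + 2*(-6)))*(-1010 + 470) = (-13/(-7 - 12))*(-540) = (-13/(-19))*(-540) = -1/19*(-13)*(-540) = (13/19)*(-540) = -7020/19 ≈ -369.47)
1/S = 1/(-7020/19) = -19/7020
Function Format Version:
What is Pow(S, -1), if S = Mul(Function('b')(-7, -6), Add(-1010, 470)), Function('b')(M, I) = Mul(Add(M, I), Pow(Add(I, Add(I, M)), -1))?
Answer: Rational(-19, 7020) ≈ -0.0027066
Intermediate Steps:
Function('b')(M, I) = Mul(Pow(Add(M, Mul(2, I)), -1), Add(I, M)) (Function('b')(M, I) = Mul(Add(I, M), Pow(Add(M, Mul(2, I)), -1)) = Mul(Pow(Add(M, Mul(2, I)), -1), Add(I, M)))
S = Rational(-7020, 19) (S = Mul(Mul(Pow(Add(-7, Mul(2, -6)), -1), Add(-6, -7)), Add(-1010, 470)) = Mul(Mul(Pow(Add(-7, -12), -1), -13), -540) = Mul(Mul(Pow(-19, -1), -13), -540) = Mul(Mul(Rational(-1, 19), -13), -540) = Mul(Rational(13, 19), -540) = Rational(-7020, 19) ≈ -369.47)
Pow(S, -1) = Pow(Rational(-7020, 19), -1) = Rational(-19, 7020)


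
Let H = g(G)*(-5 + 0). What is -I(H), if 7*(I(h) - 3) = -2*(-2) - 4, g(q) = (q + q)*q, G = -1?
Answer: -3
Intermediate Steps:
g(q) = 2*q² (g(q) = (2*q)*q = 2*q²)
H = -10 (H = (2*(-1)²)*(-5 + 0) = (2*1)*(-5) = 2*(-5) = -10)
I(h) = 3 (I(h) = 3 + (-2*(-2) - 4)/7 = 3 + (4 - 4)/7 = 3 + (⅐)*0 = 3 + 0 = 3)
-I(H) = -1*3 = -3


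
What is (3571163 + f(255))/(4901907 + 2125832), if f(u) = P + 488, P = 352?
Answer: 3572003/7027739 ≈ 0.50827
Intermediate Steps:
f(u) = 840 (f(u) = 352 + 488 = 840)
(3571163 + f(255))/(4901907 + 2125832) = (3571163 + 840)/(4901907 + 2125832) = 3572003/7027739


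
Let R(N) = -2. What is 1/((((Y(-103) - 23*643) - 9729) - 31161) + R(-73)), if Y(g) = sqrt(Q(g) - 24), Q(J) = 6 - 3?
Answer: -55681/3100373782 - I*sqrt(21)/3100373782 ≈ -1.7959e-5 - 1.4781e-9*I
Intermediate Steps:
Q(J) = 3
Y(g) = I*sqrt(21) (Y(g) = sqrt(3 - 24) = sqrt(-21) = I*sqrt(21))
1/((((Y(-103) - 23*643) - 9729) - 31161) + R(-73)) = 1/((((I*sqrt(21) - 23*643) - 9729) - 31161) - 2) = 1/((((I*sqrt(21) - 14789) - 9729) - 31161) - 2) = 1/((((-14789 + I*sqrt(21)) - 9729) - 31161) - 2) = 1/(((-24518 + I*sqrt(21)) - 31161) - 2) = 1/((-55679 + I*sqrt(21)) - 2) = 1/(-55681 + I*sqrt(21))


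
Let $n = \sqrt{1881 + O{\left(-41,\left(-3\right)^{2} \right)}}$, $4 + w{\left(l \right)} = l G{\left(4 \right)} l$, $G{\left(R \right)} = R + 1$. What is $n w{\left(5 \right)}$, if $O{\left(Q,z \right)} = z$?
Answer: $363 \sqrt{210} \approx 5260.4$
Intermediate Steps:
$G{\left(R \right)} = 1 + R$
$w{\left(l \right)} = -4 + 5 l^{2}$ ($w{\left(l \right)} = -4 + l \left(1 + 4\right) l = -4 + l 5 l = -4 + 5 l l = -4 + 5 l^{2}$)
$n = 3 \sqrt{210}$ ($n = \sqrt{1881 + \left(-3\right)^{2}} = \sqrt{1881 + 9} = \sqrt{1890} = 3 \sqrt{210} \approx 43.474$)
$n w{\left(5 \right)} = 3 \sqrt{210} \left(-4 + 5 \cdot 5^{2}\right) = 3 \sqrt{210} \left(-4 + 5 \cdot 25\right) = 3 \sqrt{210} \left(-4 + 125\right) = 3 \sqrt{210} \cdot 121 = 363 \sqrt{210}$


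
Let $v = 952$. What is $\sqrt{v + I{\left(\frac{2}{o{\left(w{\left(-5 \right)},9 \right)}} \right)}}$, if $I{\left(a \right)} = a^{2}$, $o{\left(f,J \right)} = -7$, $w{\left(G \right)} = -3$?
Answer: $\frac{2 \sqrt{11663}}{7} \approx 30.856$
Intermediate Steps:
$\sqrt{v + I{\left(\frac{2}{o{\left(w{\left(-5 \right)},9 \right)}} \right)}} = \sqrt{952 + \left(\frac{2}{-7}\right)^{2}} = \sqrt{952 + \left(2 \left(- \frac{1}{7}\right)\right)^{2}} = \sqrt{952 + \left(- \frac{2}{7}\right)^{2}} = \sqrt{952 + \frac{4}{49}} = \sqrt{\frac{46652}{49}} = \frac{2 \sqrt{11663}}{7}$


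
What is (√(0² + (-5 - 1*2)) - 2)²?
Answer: (2 - I*√7)² ≈ -3.0 - 10.583*I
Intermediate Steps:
(√(0² + (-5 - 1*2)) - 2)² = (√(0 + (-5 - 2)) - 2)² = (√(0 - 7) - 2)² = (√(-7) - 2)² = (I*√7 - 2)² = (-2 + I*√7)²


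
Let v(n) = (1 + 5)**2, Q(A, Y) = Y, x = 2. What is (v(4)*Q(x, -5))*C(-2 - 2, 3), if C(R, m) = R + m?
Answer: 180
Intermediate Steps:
v(n) = 36 (v(n) = 6**2 = 36)
(v(4)*Q(x, -5))*C(-2 - 2, 3) = (36*(-5))*((-2 - 2) + 3) = -180*(-4 + 3) = -180*(-1) = 180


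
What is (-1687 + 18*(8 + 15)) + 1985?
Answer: 712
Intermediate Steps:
(-1687 + 18*(8 + 15)) + 1985 = (-1687 + 18*23) + 1985 = (-1687 + 414) + 1985 = -1273 + 1985 = 712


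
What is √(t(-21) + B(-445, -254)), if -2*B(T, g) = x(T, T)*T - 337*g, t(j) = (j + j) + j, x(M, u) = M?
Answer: I*√567498/2 ≈ 376.66*I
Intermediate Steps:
t(j) = 3*j (t(j) = 2*j + j = 3*j)
B(T, g) = -T²/2 + 337*g/2 (B(T, g) = -(T*T - 337*g)/2 = -(T² - 337*g)/2 = -T²/2 + 337*g/2)
√(t(-21) + B(-445, -254)) = √(3*(-21) + (-½*(-445)² + (337/2)*(-254))) = √(-63 + (-½*198025 - 42799)) = √(-63 + (-198025/2 - 42799)) = √(-63 - 283623/2) = √(-283749/2) = I*√567498/2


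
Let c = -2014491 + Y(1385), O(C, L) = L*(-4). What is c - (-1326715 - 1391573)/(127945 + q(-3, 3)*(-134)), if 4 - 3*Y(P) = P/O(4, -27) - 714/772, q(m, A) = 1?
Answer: -16100222060780677/7992277452 ≈ -2.0145e+6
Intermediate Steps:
O(C, L) = -4*L
Y(P) = 1901/1158 - P/324 (Y(P) = 4/3 - (P/((-4*(-27))) - 714/772)/3 = 4/3 - (P/108 - 714*1/772)/3 = 4/3 - (P*(1/108) - 357/386)/3 = 4/3 - (P/108 - 357/386)/3 = 4/3 - (-357/386 + P/108)/3 = 4/3 + (119/386 - P/324) = 1901/1158 - P/324)
c = -125970315863/62532 (c = -2014491 + (1901/1158 - 1/324*1385) = -2014491 + (1901/1158 - 1385/324) = -2014491 - 164651/62532 = -125970315863/62532 ≈ -2.0145e+6)
c - (-1326715 - 1391573)/(127945 + q(-3, 3)*(-134)) = -125970315863/62532 - (-1326715 - 1391573)/(127945 + 1*(-134)) = -125970315863/62532 - (-2718288)/(127945 - 134) = -125970315863/62532 - (-2718288)/127811 = -125970315863/62532 - 1*(-2718288/127811) = -125970315863/62532 + 2718288/127811 = -16100222060780677/7992277452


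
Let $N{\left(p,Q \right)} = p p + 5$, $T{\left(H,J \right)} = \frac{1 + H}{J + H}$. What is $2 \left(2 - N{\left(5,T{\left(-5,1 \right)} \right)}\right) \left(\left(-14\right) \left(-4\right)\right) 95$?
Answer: $-297920$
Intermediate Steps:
$T{\left(H,J \right)} = \frac{1 + H}{H + J}$
$N{\left(p,Q \right)} = 5 + p^{2}$ ($N{\left(p,Q \right)} = p^{2} + 5 = 5 + p^{2}$)
$2 \left(2 - N{\left(5,T{\left(-5,1 \right)} \right)}\right) \left(\left(-14\right) \left(-4\right)\right) 95 = 2 \left(2 - \left(5 + 5^{2}\right)\right) \left(\left(-14\right) \left(-4\right)\right) 95 = 2 \left(2 - \left(5 + 25\right)\right) 56 \cdot 95 = 2 \left(2 - 30\right) 56 \cdot 95 = 2 \left(-28\right) 56 \cdot 95 = \left(-56\right) 56 \cdot 95 = \left(-3136\right) 95 = -297920$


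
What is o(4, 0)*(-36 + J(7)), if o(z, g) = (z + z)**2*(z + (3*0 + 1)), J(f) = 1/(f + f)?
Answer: -80480/7 ≈ -11497.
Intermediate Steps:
J(f) = 1/(2*f)
o(z, g) = 4*z**2*(1 + z) (o(z, g) = (2*z)**2*(z + (0 + 1)) = (4*z**2)*(z + 1) = (4*z**2)*(1 + z) = 4*z**2*(1 + z))
o(4, 0)*(-36 + J(7)) = (4*4**2*(1 + 4))*(-36 + (1/2)/7) = (4*16*5)*(-36 + (1/2)*(1/7)) = 320*(-36 + 1/14) = 320*(-503/14) = -80480/7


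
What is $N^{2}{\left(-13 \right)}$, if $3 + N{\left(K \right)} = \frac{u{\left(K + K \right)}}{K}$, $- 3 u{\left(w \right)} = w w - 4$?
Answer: $\frac{34225}{169} \approx 202.51$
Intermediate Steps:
$u{\left(w \right)} = \frac{4}{3} - \frac{w^{2}}{3}$ ($u{\left(w \right)} = - \frac{w w - 4}{3} = - \frac{w^{2} - 4}{3} = - \frac{-4 + w^{2}}{3} = \frac{4}{3} - \frac{w^{2}}{3}$)
$N{\left(K \right)} = -3 + \frac{\frac{4}{3} - \frac{4 K^{2}}{3}}{K}$ ($N{\left(K \right)} = -3 + \frac{\frac{4}{3} - \frac{\left(K + K\right)^{2}}{3}}{K} = -3 + \frac{\frac{4}{3} - \frac{\left(2 K\right)^{2}}{3}}{K} = -3 + \frac{\frac{4}{3} - \frac{4 K^{2}}{3}}{K}$)
$N^{2}{\left(-13 \right)} = \left(-3 - - \frac{52}{3} + \frac{4}{3 \left(-13\right)}\right)^{2} = \left(-3 + \frac{52}{3} + \frac{4}{3} \left(- \frac{1}{13}\right)\right)^{2} = \left(-3 + \frac{52}{3} - \frac{4}{39}\right)^{2} = \left(\frac{185}{13}\right)^{2} = \frac{34225}{169}$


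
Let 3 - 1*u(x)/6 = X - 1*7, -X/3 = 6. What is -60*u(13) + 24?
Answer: -10056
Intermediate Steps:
X = -18 (X = -3*6 = -18)
u(x) = 168 (u(x) = 18 - 6*(-18 - 1*7) = 18 - 6*(-18 - 7) = 18 - 6*(-25) = 18 + 150 = 168)
-60*u(13) + 24 = -60*168 + 24 = -10080 + 24 = -10056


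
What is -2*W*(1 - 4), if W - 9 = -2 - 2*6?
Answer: -30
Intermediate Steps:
W = -5 (W = 9 + (-2 - 2*6) = 9 + (-2 - 12) = 9 - 14 = -5)
-2*W*(1 - 4) = -(-10)*(1 - 4) = -(-10)*(-3) = -2*15 = -30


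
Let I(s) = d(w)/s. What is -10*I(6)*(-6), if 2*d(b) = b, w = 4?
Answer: 20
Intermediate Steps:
d(b) = b/2
I(s) = 2/s (I(s) = ((1/2)*4)/s = 2/s)
-10*I(6)*(-6) = -20/6*(-6) = -10*1/3*(-6) = -10/3*(-6) = 20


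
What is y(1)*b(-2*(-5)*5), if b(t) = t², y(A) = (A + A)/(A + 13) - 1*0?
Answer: 2500/7 ≈ 357.14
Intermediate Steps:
y(A) = 2*A/(13 + A) (y(A) = (2*A)/(13 + A) + 0 = 2*A/(13 + A) + 0 = 2*A/(13 + A))
y(1)*b(-2*(-5)*5) = (2*1/(13 + 1))*(-2*(-5)*5)² = (2*1/14)*(10*5)² = (2*1*(1/14))*50² = (⅐)*2500 = 2500/7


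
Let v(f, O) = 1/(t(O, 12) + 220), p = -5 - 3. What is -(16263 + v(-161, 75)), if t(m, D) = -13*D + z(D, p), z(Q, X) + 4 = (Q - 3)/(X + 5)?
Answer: -926992/57 ≈ -16263.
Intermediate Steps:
p = -8
z(Q, X) = -4 + (-3 + Q)/(5 + X) (z(Q, X) = -4 + (Q - 3)/(X + 5) = -4 + (-3 + Q)/(5 + X))
t(m, D) = -3 - 40*D/3 (t(m, D) = -13*D + (-23 + D - 4*(-8))/(5 - 8) = -13*D + (-23 + D + 32)/(-3) = -13*D - (9 + D)/3 = -13*D + (-3 - D/3) = -3 - 40*D/3)
v(f, O) = 1/57 (v(f, O) = 1/((-3 - 40/3*12) + 220) = 1/((-3 - 160) + 220) = 1/(-163 + 220) = 1/57)
-(16263 + v(-161, 75)) = -(16263 + 1/57) = -1*926992/57 = -926992/57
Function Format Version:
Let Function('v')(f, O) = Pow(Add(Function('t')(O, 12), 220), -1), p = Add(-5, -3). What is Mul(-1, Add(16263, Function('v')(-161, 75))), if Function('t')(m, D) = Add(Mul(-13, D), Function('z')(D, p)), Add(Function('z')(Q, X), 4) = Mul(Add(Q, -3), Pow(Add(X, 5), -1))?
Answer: Rational(-926992, 57) ≈ -16263.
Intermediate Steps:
p = -8
Function('z')(Q, X) = Add(-4, Mul(Pow(Add(5, X), -1), Add(-3, Q))) (Function('z')(Q, X) = Add(-4, Mul(Add(Q, -3), Pow(Add(X, 5), -1))) = Add(-4, Mul(Add(-3, Q), Pow(Add(5, X), -1))) = Add(-4, Mul(Pow(Add(5, X), -1), Add(-3, Q))))
Function('t')(m, D) = Add(-3, Mul(Rational(-40, 3), D)) (Function('t')(m, D) = Add(Mul(-13, D), Mul(Pow(Add(5, -8), -1), Add(-23, D, Mul(-4, -8)))) = Add(Mul(-13, D), Mul(Pow(-3, -1), Add(-23, D, 32))) = Add(Mul(-13, D), Mul(Rational(-1, 3), Add(9, D))) = Add(Mul(-13, D), Add(-3, Mul(Rational(-1, 3), D))) = Add(-3, Mul(Rational(-40, 3), D)))
Function('v')(f, O) = Rational(1, 57) (Function('v')(f, O) = Pow(Add(Add(-3, Mul(Rational(-40, 3), 12)), 220), -1) = Pow(Add(Add(-3, -160), 220), -1) = Pow(Add(-163, 220), -1) = Pow(57, -1) = Rational(1, 57))
Mul(-1, Add(16263, Function('v')(-161, 75))) = Mul(-1, Add(16263, Rational(1, 57))) = Mul(-1, Rational(926992, 57)) = Rational(-926992, 57)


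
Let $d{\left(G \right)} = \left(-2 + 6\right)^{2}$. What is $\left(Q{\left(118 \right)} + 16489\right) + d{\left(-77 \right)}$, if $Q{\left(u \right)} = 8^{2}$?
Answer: $16569$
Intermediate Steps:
$Q{\left(u \right)} = 64$
$d{\left(G \right)} = 16$ ($d{\left(G \right)} = 4^{2} = 16$)
$\left(Q{\left(118 \right)} + 16489\right) + d{\left(-77 \right)} = \left(64 + 16489\right) + 16 = 16553 + 16 = 16569$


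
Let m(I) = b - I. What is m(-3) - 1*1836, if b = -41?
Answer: -1874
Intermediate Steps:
m(I) = -41 - I
m(-3) - 1*1836 = (-41 - 1*(-3)) - 1*1836 = (-41 + 3) - 1836 = -38 - 1836 = -1874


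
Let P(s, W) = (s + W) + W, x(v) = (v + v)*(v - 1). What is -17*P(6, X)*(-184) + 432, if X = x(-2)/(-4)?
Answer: 432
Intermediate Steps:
x(v) = 2*v*(-1 + v) (x(v) = (2*v)*(-1 + v) = 2*v*(-1 + v))
X = -3 (X = (2*(-2)*(-1 - 2))/(-4) = (2*(-2)*(-3))*(-1/4) = 12*(-1/4) = -3)
P(s, W) = s + 2*W (P(s, W) = (W + s) + W = s + 2*W)
-17*P(6, X)*(-184) + 432 = -17*(6 + 2*(-3))*(-184) + 432 = -17*(6 - 6)*(-184) + 432 = -17*0*(-184) + 432 = 0*(-184) + 432 = 0 + 432 = 432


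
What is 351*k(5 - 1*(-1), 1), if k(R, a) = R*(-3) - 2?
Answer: -7020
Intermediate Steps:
k(R, a) = -2 - 3*R (k(R, a) = -3*R - 2 = -2 - 3*R)
351*k(5 - 1*(-1), 1) = 351*(-2 - 3*(5 - 1*(-1))) = 351*(-2 - 3*(5 + 1)) = 351*(-2 - 3*6) = 351*(-2 - 18) = 351*(-20) = -7020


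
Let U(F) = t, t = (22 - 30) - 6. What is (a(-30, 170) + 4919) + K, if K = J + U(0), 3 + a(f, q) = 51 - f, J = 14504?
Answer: 19487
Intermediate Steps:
t = -14 (t = -8 - 6 = -14)
U(F) = -14
a(f, q) = 48 - f (a(f, q) = -3 + (51 - f) = 48 - f)
K = 14490 (K = 14504 - 14 = 14490)
(a(-30, 170) + 4919) + K = ((48 - 1*(-30)) + 4919) + 14490 = ((48 + 30) + 4919) + 14490 = (78 + 4919) + 14490 = 4997 + 14490 = 19487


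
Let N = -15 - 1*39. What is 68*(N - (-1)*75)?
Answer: 1428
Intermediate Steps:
N = -54 (N = -15 - 39 = -54)
68*(N - (-1)*75) = 68*(-54 - (-1)*75) = 68*(-54 - 1*(-75)) = 68*(-54 + 75) = 68*21 = 1428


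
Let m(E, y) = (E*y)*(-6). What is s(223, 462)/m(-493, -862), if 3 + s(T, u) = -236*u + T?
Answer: 27203/637449 ≈ 0.042675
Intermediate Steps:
m(E, y) = -6*E*y
s(T, u) = -3 + T - 236*u (s(T, u) = -3 + (-236*u + T) = -3 + (T - 236*u) = -3 + T - 236*u)
s(223, 462)/m(-493, -862) = (-3 + 223 - 236*462)/((-6*(-493)*(-862))) = (-3 + 223 - 109032)/(-2549796) = -108812*(-1/2549796) = 27203/637449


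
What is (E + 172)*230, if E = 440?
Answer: 140760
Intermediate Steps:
(E + 172)*230 = (440 + 172)*230 = 612*230 = 140760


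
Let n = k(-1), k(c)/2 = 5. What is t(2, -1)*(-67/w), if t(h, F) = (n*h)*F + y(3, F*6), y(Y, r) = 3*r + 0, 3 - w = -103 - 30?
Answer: 1273/68 ≈ 18.721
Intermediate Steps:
w = 136 (w = 3 - (-103 - 30) = 3 - 1*(-133) = 3 + 133 = 136)
k(c) = 10 (k(c) = 2*5 = 10)
y(Y, r) = 3*r
n = 10
t(h, F) = 18*F + 10*F*h (t(h, F) = (10*h)*F + 3*(F*6) = 10*F*h + 3*(6*F) = 10*F*h + 18*F = 18*F + 10*F*h)
t(2, -1)*(-67/w) = (2*(-1)*(9 + 5*2))*(-67/136) = (2*(-1)*(9 + 10))*(-67*1/136) = (2*(-1)*19)*(-67/136) = -38*(-67/136) = 1273/68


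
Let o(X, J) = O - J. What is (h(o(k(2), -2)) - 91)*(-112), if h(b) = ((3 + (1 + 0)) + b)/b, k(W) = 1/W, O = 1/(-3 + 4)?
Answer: 29792/3 ≈ 9930.7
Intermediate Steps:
O = 1 (O = 1/1 = 1)
k(W) = 1/W
o(X, J) = 1 - J
h(b) = (4 + b)/b (h(b) = ((3 + 1) + b)/b = (4 + b)/b)
(h(o(k(2), -2)) - 91)*(-112) = ((4 + (1 - 1*(-2)))/(1 - 1*(-2)) - 91)*(-112) = ((4 + (1 + 2))/(1 + 2) - 91)*(-112) = ((4 + 3)/3 - 91)*(-112) = ((1/3)*7 - 91)*(-112) = (7/3 - 91)*(-112) = -266/3*(-112) = 29792/3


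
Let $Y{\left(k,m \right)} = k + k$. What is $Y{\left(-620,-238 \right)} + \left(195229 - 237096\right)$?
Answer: $-43107$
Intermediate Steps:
$Y{\left(k,m \right)} = 2 k$
$Y{\left(-620,-238 \right)} + \left(195229 - 237096\right) = 2 \left(-620\right) + \left(195229 - 237096\right) = -1240 + \left(195229 - 237096\right) = -1240 - 41867 = -43107$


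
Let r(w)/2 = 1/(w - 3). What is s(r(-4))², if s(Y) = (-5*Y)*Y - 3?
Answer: 27889/2401 ≈ 11.616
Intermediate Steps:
r(w) = 2/(-3 + w) (r(w) = 2/(w - 3) = 2/(-3 + w))
s(Y) = -3 - 5*Y² (s(Y) = -5*Y² - 3 = -3 - 5*Y²)
s(r(-4))² = (-3 - 5*4/(-3 - 4)²)² = (-3 - 5*(2/(-7))²)² = (-3 - 5*(2*(-⅐))²)² = (-3 - 5*(-2/7)²)² = (-3 - 5*4/49)² = (-3 - 20/49)² = (-167/49)² = 27889/2401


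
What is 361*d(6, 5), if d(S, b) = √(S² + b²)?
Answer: 361*√61 ≈ 2819.5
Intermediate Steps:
361*d(6, 5) = 361*√(6² + 5²) = 361*√(36 + 25) = 361*√61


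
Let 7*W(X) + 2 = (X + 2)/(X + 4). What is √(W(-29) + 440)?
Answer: 3*√59871/35 ≈ 20.973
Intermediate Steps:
W(X) = -2/7 + (2 + X)/(7*(4 + X)) (W(X) = -2/7 + ((X + 2)/(X + 4))/7 = -2/7 + ((2 + X)/(4 + X))/7 = -2/7 + (2 + X)/(7*(4 + X)))
√(W(-29) + 440) = √((-6 - 1*(-29))/(7*(4 - 29)) + 440) = √((⅐)*(-6 + 29)/(-25) + 440) = √((⅐)*(-1/25)*23 + 440) = √(-23/175 + 440) = √(76977/175) = 3*√59871/35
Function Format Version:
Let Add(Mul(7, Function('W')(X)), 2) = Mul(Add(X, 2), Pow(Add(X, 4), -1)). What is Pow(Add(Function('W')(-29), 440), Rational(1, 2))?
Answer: Mul(Rational(3, 35), Pow(59871, Rational(1, 2))) ≈ 20.973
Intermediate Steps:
Function('W')(X) = Add(Rational(-2, 7), Mul(Rational(1, 7), Pow(Add(4, X), -1), Add(2, X))) (Function('W')(X) = Add(Rational(-2, 7), Mul(Rational(1, 7), Mul(Add(X, 2), Pow(Add(X, 4), -1)))) = Add(Rational(-2, 7), Mul(Rational(1, 7), Mul(Add(2, X), Pow(Add(4, X), -1)))) = Add(Rational(-2, 7), Mul(Rational(1, 7), Mul(Pow(Add(4, X), -1), Add(2, X)))) = Add(Rational(-2, 7), Mul(Rational(1, 7), Pow(Add(4, X), -1), Add(2, X))))
Pow(Add(Function('W')(-29), 440), Rational(1, 2)) = Pow(Add(Mul(Rational(1, 7), Pow(Add(4, -29), -1), Add(-6, Mul(-1, -29))), 440), Rational(1, 2)) = Pow(Add(Mul(Rational(1, 7), Pow(-25, -1), Add(-6, 29)), 440), Rational(1, 2)) = Pow(Add(Mul(Rational(1, 7), Rational(-1, 25), 23), 440), Rational(1, 2)) = Pow(Add(Rational(-23, 175), 440), Rational(1, 2)) = Pow(Rational(76977, 175), Rational(1, 2)) = Mul(Rational(3, 35), Pow(59871, Rational(1, 2)))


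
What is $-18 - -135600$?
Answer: $135582$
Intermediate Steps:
$-18 - -135600 = -18 + 135600 = 135582$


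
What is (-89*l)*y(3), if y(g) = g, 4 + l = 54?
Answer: -13350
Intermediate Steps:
l = 50 (l = -4 + 54 = 50)
(-89*l)*y(3) = -89*50*3 = -4450*3 = -13350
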